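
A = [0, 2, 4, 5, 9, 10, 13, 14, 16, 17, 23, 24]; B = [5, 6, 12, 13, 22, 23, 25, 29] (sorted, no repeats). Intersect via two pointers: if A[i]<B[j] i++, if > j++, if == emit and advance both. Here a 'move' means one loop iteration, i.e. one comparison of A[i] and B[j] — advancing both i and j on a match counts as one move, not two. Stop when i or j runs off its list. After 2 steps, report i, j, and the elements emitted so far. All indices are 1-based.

i=3, j=1, emitted=[]

[i=1,j=1] 0<5 → i++
[i=2,j=1] 2<5 → i++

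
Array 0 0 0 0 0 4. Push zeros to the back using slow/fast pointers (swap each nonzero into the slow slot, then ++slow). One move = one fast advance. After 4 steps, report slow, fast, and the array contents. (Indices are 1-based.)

slow=1, fast=5, a=[0, 0, 0, 0, 0, 4]

(s=1,f=1) a[fast]=0 → fast++
(s=1,f=2) a[fast]=0 → fast++
(s=1,f=3) a[fast]=0 → fast++
(s=1,f=4) a[fast]=0 → fast++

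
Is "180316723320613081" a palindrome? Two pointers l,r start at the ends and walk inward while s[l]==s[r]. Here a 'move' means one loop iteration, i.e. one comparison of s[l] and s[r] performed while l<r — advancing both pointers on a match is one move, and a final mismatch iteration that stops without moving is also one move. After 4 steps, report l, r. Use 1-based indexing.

[1,18] '1'=='1' → l++,r--
[2,17] '8'=='8' → l++,r--
[3,16] '0'=='0' → l++,r--
[4,15] '3'=='3' → l++,r--

l=5, r=14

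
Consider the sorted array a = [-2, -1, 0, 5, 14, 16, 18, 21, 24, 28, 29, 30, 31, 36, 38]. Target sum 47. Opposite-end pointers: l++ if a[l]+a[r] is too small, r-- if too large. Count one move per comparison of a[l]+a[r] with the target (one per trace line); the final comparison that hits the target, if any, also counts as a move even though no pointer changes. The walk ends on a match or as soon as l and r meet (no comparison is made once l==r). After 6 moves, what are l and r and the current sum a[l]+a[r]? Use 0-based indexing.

l=4, r=12, sum=45

[0,14] -2+38=36 <47 → l++
[1,14] -1+38=37 <47 → l++
[2,14] 0+38=38 <47 → l++
[3,14] 5+38=43 <47 → l++
[4,14] 14+38=52 >47 → r--
[4,13] 14+36=50 >47 → r--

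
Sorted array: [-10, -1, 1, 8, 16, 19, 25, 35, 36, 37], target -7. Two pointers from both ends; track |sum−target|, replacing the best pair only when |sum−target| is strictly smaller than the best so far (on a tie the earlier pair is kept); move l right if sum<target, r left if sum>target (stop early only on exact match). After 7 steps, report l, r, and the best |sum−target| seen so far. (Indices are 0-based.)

l=0, r=2, best |Δ|=5

[0,9] -10+37=27 d=34 * → r--
[0,8] -10+36=26 d=33 * → r--
[0,7] -10+35=25 d=32 * → r--
[0,6] -10+25=15 d=22 * → r--
[0,5] -10+19=9 d=16 * → r--
[0,4] -10+16=6 d=13 * → r--
[0,3] -10+8=-2 d=5 * → r--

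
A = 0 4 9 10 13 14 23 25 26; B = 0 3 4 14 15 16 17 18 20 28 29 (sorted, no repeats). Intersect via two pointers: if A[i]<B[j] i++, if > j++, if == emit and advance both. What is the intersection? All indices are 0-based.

intersection = [0, 4, 14]

i=0 j=0: 0==0 emit, i++,j++
i=1 j=1: 4>3, j++
i=1 j=2: 4==4 emit, i++,j++
i=2 j=3: 9<14, i++
i=3 j=3: 10<14, i++
i=4 j=3: 13<14, i++
i=5 j=3: 14==14 emit, i++,j++
i=6 j=4: 23>15, j++
i=6 j=5: 23>16, j++
i=6 j=6: 23>17, j++
i=6 j=7: 23>18, j++
i=6 j=8: 23>20, j++
i=6 j=9: 23<28, i++
i=7 j=9: 25<28, i++
i=8 j=9: 26<28, i++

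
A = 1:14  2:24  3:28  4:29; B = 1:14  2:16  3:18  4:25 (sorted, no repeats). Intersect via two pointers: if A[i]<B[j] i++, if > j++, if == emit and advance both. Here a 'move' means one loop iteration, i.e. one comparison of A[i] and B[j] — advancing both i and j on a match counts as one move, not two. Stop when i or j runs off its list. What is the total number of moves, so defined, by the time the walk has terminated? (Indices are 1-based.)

5 moves

[i=1,j=1] 14==14 emit → i++,j++
[i=2,j=2] 24>16 → j++
[i=2,j=3] 24>18 → j++
[i=2,j=4] 24<25 → i++
[i=3,j=4] 28>25 → j++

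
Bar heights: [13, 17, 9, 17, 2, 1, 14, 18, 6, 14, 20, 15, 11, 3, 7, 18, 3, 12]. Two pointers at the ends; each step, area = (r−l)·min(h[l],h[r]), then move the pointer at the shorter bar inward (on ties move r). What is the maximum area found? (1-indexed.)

l=1 r=18: min(13,12)*17=204 best=204 *, r--
l=1 r=17: min(13,3)*16=48 best=204, r--
l=1 r=16: min(13,18)*15=195 best=204, l++
l=2 r=16: min(17,18)*14=238 best=238 *, l++
l=3 r=16: min(9,18)*13=117 best=238, l++
l=4 r=16: min(17,18)*12=204 best=238, l++
l=5 r=16: min(2,18)*11=22 best=238, l++
l=6 r=16: min(1,18)*10=10 best=238, l++
l=7 r=16: min(14,18)*9=126 best=238, l++
l=8 r=16: min(18,18)*8=144 best=238, r--
l=8 r=15: min(18,7)*7=49 best=238, r--
l=8 r=14: min(18,3)*6=18 best=238, r--
l=8 r=13: min(18,11)*5=55 best=238, r--
l=8 r=12: min(18,15)*4=60 best=238, r--
l=8 r=11: min(18,20)*3=54 best=238, l++
l=9 r=11: min(6,20)*2=12 best=238, l++
l=10 r=11: min(14,20)*1=14 best=238, l++

max area = 238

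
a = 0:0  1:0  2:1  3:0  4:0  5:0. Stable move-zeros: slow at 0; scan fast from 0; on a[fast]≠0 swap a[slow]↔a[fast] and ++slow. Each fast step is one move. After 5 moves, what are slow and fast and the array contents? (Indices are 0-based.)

(s=0,f=0) a[fast]=0 → fast++
(s=0,f=1) a[fast]=0 → fast++
(s=0,f=2) a[fast]=1≠0 swap→a[0]=1 → slow++,fast++
(s=1,f=3) a[fast]=0 → fast++
(s=1,f=4) a[fast]=0 → fast++

slow=1, fast=5, a=[1, 0, 0, 0, 0, 0]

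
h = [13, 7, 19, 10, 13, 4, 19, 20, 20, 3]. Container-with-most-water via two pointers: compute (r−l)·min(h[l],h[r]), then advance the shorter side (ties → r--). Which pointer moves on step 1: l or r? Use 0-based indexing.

r

[0,9] min(13,3)*9=27 best=27 * → r--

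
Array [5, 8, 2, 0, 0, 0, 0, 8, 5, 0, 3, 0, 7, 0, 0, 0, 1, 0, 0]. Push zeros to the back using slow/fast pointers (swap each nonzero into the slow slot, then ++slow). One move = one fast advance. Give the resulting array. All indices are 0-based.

slow=0 fast=0: a[fast]=5≠0 swap→a[0]=5, slow++,fast++
slow=1 fast=1: a[fast]=8≠0 swap→a[1]=8, slow++,fast++
slow=2 fast=2: a[fast]=2≠0 swap→a[2]=2, slow++,fast++
slow=3 fast=3: a[fast]=0, fast++
slow=3 fast=4: a[fast]=0, fast++
slow=3 fast=5: a[fast]=0, fast++
slow=3 fast=6: a[fast]=0, fast++
slow=3 fast=7: a[fast]=8≠0 swap→a[3]=8, slow++,fast++
slow=4 fast=8: a[fast]=5≠0 swap→a[4]=5, slow++,fast++
slow=5 fast=9: a[fast]=0, fast++
slow=5 fast=10: a[fast]=3≠0 swap→a[5]=3, slow++,fast++
slow=6 fast=11: a[fast]=0, fast++
slow=6 fast=12: a[fast]=7≠0 swap→a[6]=7, slow++,fast++
slow=7 fast=13: a[fast]=0, fast++
slow=7 fast=14: a[fast]=0, fast++
slow=7 fast=15: a[fast]=0, fast++
slow=7 fast=16: a[fast]=1≠0 swap→a[7]=1, slow++,fast++
slow=8 fast=17: a[fast]=0, fast++
slow=8 fast=18: a[fast]=0, fast++

[5, 8, 2, 8, 5, 3, 7, 1, 0, 0, 0, 0, 0, 0, 0, 0, 0, 0, 0]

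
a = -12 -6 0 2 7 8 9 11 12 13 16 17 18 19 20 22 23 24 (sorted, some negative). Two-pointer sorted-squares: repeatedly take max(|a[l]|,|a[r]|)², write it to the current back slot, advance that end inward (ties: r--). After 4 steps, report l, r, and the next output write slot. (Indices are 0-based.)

[0,17] |-12|<=|24| out[17]=576 → r--
[0,16] |-12|<=|23| out[16]=529 → r--
[0,15] |-12|<=|22| out[15]=484 → r--
[0,14] |-12|<=|20| out[14]=400 → r--

l=0, r=13, next write slot=13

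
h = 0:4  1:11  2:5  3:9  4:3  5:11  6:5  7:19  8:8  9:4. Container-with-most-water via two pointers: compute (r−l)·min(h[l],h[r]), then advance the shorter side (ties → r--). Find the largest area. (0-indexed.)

l=0 r=9: min(4,4)*9=36 best=36 *, r--
l=0 r=8: min(4,8)*8=32 best=36, l++
l=1 r=8: min(11,8)*7=56 best=56 *, r--
l=1 r=7: min(11,19)*6=66 best=66 *, l++
l=2 r=7: min(5,19)*5=25 best=66, l++
l=3 r=7: min(9,19)*4=36 best=66, l++
l=4 r=7: min(3,19)*3=9 best=66, l++
l=5 r=7: min(11,19)*2=22 best=66, l++
l=6 r=7: min(5,19)*1=5 best=66, l++

max area = 66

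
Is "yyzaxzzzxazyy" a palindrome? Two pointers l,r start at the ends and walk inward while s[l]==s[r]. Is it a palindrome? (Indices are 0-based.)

palindrome

[0,12] 'y'=='y' → l++,r--
[1,11] 'y'=='y' → l++,r--
[2,10] 'z'=='z' → l++,r--
[3,9] 'a'=='a' → l++,r--
[4,8] 'x'=='x' → l++,r--
[5,7] 'z'=='z' → l++,r--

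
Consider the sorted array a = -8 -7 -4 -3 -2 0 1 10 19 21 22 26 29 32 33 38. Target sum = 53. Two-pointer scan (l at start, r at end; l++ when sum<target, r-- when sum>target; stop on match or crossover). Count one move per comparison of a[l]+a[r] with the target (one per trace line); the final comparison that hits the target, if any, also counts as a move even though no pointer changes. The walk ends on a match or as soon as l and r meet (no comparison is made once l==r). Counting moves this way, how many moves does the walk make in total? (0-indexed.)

12 moves

[0,15] -8+38=30 <53 → l++
[1,15] -7+38=31 <53 → l++
[2,15] -4+38=34 <53 → l++
[3,15] -3+38=35 <53 → l++
[4,15] -2+38=36 <53 → l++
[5,15] 0+38=38 <53 → l++
[6,15] 1+38=39 <53 → l++
[7,15] 10+38=48 <53 → l++
[8,15] 19+38=57 >53 → r--
[8,14] 19+33=52 <53 → l++
[9,14] 21+33=54 >53 → r--
[9,13] 21+32=53 → found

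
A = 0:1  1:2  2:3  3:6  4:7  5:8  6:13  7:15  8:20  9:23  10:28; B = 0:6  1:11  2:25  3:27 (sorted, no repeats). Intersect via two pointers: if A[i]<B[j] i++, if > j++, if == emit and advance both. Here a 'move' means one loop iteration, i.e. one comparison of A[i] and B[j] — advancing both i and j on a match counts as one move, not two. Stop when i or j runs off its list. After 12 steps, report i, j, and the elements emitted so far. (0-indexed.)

i=10, j=3, emitted=[6]

[i=0,j=0] 1<6 → i++
[i=1,j=0] 2<6 → i++
[i=2,j=0] 3<6 → i++
[i=3,j=0] 6==6 emit → i++,j++
[i=4,j=1] 7<11 → i++
[i=5,j=1] 8<11 → i++
[i=6,j=1] 13>11 → j++
[i=6,j=2] 13<25 → i++
[i=7,j=2] 15<25 → i++
[i=8,j=2] 20<25 → i++
[i=9,j=2] 23<25 → i++
[i=10,j=2] 28>25 → j++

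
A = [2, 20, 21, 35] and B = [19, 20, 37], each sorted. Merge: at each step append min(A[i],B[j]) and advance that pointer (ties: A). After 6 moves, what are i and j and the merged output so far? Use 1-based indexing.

i=5, j=3, merged so far=[2, 19, 20, 20, 21, 35]

i=1 j=1: A[i]=2<=B[j]=19 take 2, i++
i=2 j=1: A[i]=20>B[j]=19 take 19, j++
i=2 j=2: A[i]=20<=B[j]=20 take 20, i++
i=3 j=2: A[i]=21>B[j]=20 take 20, j++
i=3 j=3: A[i]=21<=B[j]=37 take 21, i++
i=4 j=3: A[i]=35<=B[j]=37 take 35, i++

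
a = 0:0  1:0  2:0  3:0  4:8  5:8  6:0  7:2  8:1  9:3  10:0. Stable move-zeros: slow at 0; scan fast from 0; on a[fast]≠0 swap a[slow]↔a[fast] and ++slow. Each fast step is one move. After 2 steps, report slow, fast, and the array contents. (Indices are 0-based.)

(s=0,f=0) a[fast]=0 → fast++
(s=0,f=1) a[fast]=0 → fast++

slow=0, fast=2, a=[0, 0, 0, 0, 8, 8, 0, 2, 1, 3, 0]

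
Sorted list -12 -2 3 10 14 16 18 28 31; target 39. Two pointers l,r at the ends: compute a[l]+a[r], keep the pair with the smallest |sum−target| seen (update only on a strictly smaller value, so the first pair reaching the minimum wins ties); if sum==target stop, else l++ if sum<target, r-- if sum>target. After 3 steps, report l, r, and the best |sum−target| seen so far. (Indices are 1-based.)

l=1 r=9: -12+31=19 d=20 *, l++
l=2 r=9: -2+31=29 d=10 *, l++
l=3 r=9: 3+31=34 d=5 *, l++

l=4, r=9, best |Δ|=5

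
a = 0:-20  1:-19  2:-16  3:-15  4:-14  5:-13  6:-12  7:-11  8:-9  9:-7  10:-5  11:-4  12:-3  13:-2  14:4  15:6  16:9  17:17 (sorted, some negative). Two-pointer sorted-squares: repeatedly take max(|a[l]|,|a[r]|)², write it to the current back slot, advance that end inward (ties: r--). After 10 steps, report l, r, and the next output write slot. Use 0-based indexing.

[0,17] |-20|>|17| out[17]=400 → l++
[1,17] |-19|>|17| out[16]=361 → l++
[2,17] |-16|<=|17| out[15]=289 → r--
[2,16] |-16|>|9| out[14]=256 → l++
[3,16] |-15|>|9| out[13]=225 → l++
[4,16] |-14|>|9| out[12]=196 → l++
[5,16] |-13|>|9| out[11]=169 → l++
[6,16] |-12|>|9| out[10]=144 → l++
[7,16] |-11|>|9| out[9]=121 → l++
[8,16] |-9|<=|9| out[8]=81 → r--

l=8, r=15, next write slot=7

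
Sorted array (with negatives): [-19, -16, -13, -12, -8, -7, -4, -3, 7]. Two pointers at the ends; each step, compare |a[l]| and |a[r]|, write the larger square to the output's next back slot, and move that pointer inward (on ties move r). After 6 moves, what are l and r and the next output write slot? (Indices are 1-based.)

[1,9] |-19|>|7| out[9]=361 → l++
[2,9] |-16|>|7| out[8]=256 → l++
[3,9] |-13|>|7| out[7]=169 → l++
[4,9] |-12|>|7| out[6]=144 → l++
[5,9] |-8|>|7| out[5]=64 → l++
[6,9] |-7|<=|7| out[4]=49 → r--

l=6, r=8, next write slot=3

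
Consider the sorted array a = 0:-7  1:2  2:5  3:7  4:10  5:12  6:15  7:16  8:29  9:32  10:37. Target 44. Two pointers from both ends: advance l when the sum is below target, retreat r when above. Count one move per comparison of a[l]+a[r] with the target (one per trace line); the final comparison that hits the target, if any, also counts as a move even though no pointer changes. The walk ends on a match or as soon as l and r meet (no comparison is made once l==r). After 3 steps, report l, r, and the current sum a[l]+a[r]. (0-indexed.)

l=3, r=10, sum=44

[0,10] -7+37=30 <44 → l++
[1,10] 2+37=39 <44 → l++
[2,10] 5+37=42 <44 → l++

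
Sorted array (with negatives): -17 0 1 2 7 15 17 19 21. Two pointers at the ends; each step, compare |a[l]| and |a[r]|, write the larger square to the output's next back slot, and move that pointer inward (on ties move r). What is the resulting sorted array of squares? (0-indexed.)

[0,8] |-17|<=|21| out[8]=441 → r--
[0,7] |-17|<=|19| out[7]=361 → r--
[0,6] |-17|<=|17| out[6]=289 → r--
[0,5] |-17|>|15| out[5]=289 → l++
[1,5] |0|<=|15| out[4]=225 → r--
[1,4] |0|<=|7| out[3]=49 → r--
[1,3] |0|<=|2| out[2]=4 → r--
[1,2] |0|<=|1| out[1]=1 → r--
[1,1] |0|<=|0| out[0]=0 → r--

[0, 1, 4, 49, 225, 289, 289, 361, 441]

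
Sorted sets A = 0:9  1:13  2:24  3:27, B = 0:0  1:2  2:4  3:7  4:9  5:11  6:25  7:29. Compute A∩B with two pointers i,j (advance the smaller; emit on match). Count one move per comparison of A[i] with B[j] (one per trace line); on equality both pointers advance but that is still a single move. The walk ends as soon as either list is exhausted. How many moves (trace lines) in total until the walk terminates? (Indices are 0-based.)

i=0 j=0: 9>0, j++
i=0 j=1: 9>2, j++
i=0 j=2: 9>4, j++
i=0 j=3: 9>7, j++
i=0 j=4: 9==9 emit, i++,j++
i=1 j=5: 13>11, j++
i=1 j=6: 13<25, i++
i=2 j=6: 24<25, i++
i=3 j=6: 27>25, j++
i=3 j=7: 27<29, i++

10 moves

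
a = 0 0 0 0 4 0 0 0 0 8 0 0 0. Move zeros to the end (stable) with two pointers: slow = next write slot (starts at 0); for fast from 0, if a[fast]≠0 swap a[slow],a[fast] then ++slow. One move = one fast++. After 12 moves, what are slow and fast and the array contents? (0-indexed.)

(s=0,f=0) a[fast]=0 → fast++
(s=0,f=1) a[fast]=0 → fast++
(s=0,f=2) a[fast]=0 → fast++
(s=0,f=3) a[fast]=0 → fast++
(s=0,f=4) a[fast]=4≠0 swap→a[0]=4 → slow++,fast++
(s=1,f=5) a[fast]=0 → fast++
(s=1,f=6) a[fast]=0 → fast++
(s=1,f=7) a[fast]=0 → fast++
(s=1,f=8) a[fast]=0 → fast++
(s=1,f=9) a[fast]=8≠0 swap→a[1]=8 → slow++,fast++
(s=2,f=10) a[fast]=0 → fast++
(s=2,f=11) a[fast]=0 → fast++

slow=2, fast=12, a=[4, 8, 0, 0, 0, 0, 0, 0, 0, 0, 0, 0, 0]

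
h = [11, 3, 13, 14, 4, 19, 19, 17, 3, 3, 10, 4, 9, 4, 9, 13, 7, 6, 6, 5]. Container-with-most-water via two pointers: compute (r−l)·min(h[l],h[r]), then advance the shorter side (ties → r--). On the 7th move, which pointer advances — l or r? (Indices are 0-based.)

r

l=0 r=19: min(11,5)*19=95 best=95 *, r--
l=0 r=18: min(11,6)*18=108 best=108 *, r--
l=0 r=17: min(11,6)*17=102 best=108, r--
l=0 r=16: min(11,7)*16=112 best=112 *, r--
l=0 r=15: min(11,13)*15=165 best=165 *, l++
l=1 r=15: min(3,13)*14=42 best=165, l++
l=2 r=15: min(13,13)*13=169 best=169 *, r--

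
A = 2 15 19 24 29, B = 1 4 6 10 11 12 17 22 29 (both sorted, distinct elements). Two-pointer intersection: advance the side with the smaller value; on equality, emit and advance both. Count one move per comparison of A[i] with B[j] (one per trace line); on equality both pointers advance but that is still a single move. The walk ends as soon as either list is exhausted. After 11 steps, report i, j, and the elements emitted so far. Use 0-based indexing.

i=3, j=8, emitted=[]

[i=0,j=0] 2>1 → j++
[i=0,j=1] 2<4 → i++
[i=1,j=1] 15>4 → j++
[i=1,j=2] 15>6 → j++
[i=1,j=3] 15>10 → j++
[i=1,j=4] 15>11 → j++
[i=1,j=5] 15>12 → j++
[i=1,j=6] 15<17 → i++
[i=2,j=6] 19>17 → j++
[i=2,j=7] 19<22 → i++
[i=3,j=7] 24>22 → j++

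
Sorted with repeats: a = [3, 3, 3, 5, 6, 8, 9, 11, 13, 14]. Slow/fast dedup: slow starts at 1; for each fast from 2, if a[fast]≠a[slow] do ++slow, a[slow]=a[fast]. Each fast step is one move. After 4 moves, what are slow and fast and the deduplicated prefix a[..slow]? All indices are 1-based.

slow=3, fast=6, prefix=[3, 5, 6]

slow=1 fast=2: a[fast]=3=a[slow] dup, fast++
slow=1 fast=3: a[fast]=3=a[slow] dup, fast++
slow=1 fast=4: a[fast]=5≠a[slow]=3 write a[2]=5, slow++,fast++
slow=2 fast=5: a[fast]=6≠a[slow]=5 write a[3]=6, slow++,fast++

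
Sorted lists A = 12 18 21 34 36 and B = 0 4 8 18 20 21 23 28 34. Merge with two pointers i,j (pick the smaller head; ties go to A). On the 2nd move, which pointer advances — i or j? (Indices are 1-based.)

j

i=1 j=1: A[i]=12>B[j]=0 take 0, j++
i=1 j=2: A[i]=12>B[j]=4 take 4, j++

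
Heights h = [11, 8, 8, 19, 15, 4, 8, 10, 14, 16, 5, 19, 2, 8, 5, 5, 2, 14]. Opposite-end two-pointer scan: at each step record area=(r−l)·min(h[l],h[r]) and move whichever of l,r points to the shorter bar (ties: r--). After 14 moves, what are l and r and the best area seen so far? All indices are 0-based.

l=3, r=6, best area=196

l=0 r=17: min(11,14)*17=187 best=187 *, l++
l=1 r=17: min(8,14)*16=128 best=187, l++
l=2 r=17: min(8,14)*15=120 best=187, l++
l=3 r=17: min(19,14)*14=196 best=196 *, r--
l=3 r=16: min(19,2)*13=26 best=196, r--
l=3 r=15: min(19,5)*12=60 best=196, r--
l=3 r=14: min(19,5)*11=55 best=196, r--
l=3 r=13: min(19,8)*10=80 best=196, r--
l=3 r=12: min(19,2)*9=18 best=196, r--
l=3 r=11: min(19,19)*8=152 best=196, r--
l=3 r=10: min(19,5)*7=35 best=196, r--
l=3 r=9: min(19,16)*6=96 best=196, r--
l=3 r=8: min(19,14)*5=70 best=196, r--
l=3 r=7: min(19,10)*4=40 best=196, r--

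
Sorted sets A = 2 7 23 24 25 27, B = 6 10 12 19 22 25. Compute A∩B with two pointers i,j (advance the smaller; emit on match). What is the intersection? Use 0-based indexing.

[i=0,j=0] 2<6 → i++
[i=1,j=0] 7>6 → j++
[i=1,j=1] 7<10 → i++
[i=2,j=1] 23>10 → j++
[i=2,j=2] 23>12 → j++
[i=2,j=3] 23>19 → j++
[i=2,j=4] 23>22 → j++
[i=2,j=5] 23<25 → i++
[i=3,j=5] 24<25 → i++
[i=4,j=5] 25==25 emit → i++,j++

intersection = [25]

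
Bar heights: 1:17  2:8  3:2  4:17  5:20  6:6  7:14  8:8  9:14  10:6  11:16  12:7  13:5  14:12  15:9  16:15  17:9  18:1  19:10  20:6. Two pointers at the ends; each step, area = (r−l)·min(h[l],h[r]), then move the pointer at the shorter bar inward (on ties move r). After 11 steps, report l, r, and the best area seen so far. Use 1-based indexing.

l=1, r=9, best area=225

[1,20] min(17,6)*19=114 best=114 * → r--
[1,19] min(17,10)*18=180 best=180 * → r--
[1,18] min(17,1)*17=17 best=180 → r--
[1,17] min(17,9)*16=144 best=180 → r--
[1,16] min(17,15)*15=225 best=225 * → r--
[1,15] min(17,9)*14=126 best=225 → r--
[1,14] min(17,12)*13=156 best=225 → r--
[1,13] min(17,5)*12=60 best=225 → r--
[1,12] min(17,7)*11=77 best=225 → r--
[1,11] min(17,16)*10=160 best=225 → r--
[1,10] min(17,6)*9=54 best=225 → r--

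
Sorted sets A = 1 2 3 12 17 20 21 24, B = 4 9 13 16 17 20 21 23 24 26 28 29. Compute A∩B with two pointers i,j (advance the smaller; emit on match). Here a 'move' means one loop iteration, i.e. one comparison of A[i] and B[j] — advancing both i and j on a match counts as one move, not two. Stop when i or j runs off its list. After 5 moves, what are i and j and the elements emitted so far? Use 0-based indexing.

i=3, j=2, emitted=[]

[i=0,j=0] 1<4 → i++
[i=1,j=0] 2<4 → i++
[i=2,j=0] 3<4 → i++
[i=3,j=0] 12>4 → j++
[i=3,j=1] 12>9 → j++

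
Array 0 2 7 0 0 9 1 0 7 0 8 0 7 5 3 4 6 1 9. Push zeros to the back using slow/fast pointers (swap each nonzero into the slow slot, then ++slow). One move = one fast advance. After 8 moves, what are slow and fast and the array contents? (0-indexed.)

(s=0,f=0) a[fast]=0 → fast++
(s=0,f=1) a[fast]=2≠0 swap→a[0]=2 → slow++,fast++
(s=1,f=2) a[fast]=7≠0 swap→a[1]=7 → slow++,fast++
(s=2,f=3) a[fast]=0 → fast++
(s=2,f=4) a[fast]=0 → fast++
(s=2,f=5) a[fast]=9≠0 swap→a[2]=9 → slow++,fast++
(s=3,f=6) a[fast]=1≠0 swap→a[3]=1 → slow++,fast++
(s=4,f=7) a[fast]=0 → fast++

slow=4, fast=8, a=[2, 7, 9, 1, 0, 0, 0, 0, 7, 0, 8, 0, 7, 5, 3, 4, 6, 1, 9]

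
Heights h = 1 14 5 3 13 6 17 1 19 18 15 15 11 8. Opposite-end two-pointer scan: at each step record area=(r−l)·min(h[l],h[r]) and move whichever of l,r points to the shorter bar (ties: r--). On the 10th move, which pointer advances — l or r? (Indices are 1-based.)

l=1 r=14: min(1,8)*13=13 best=13 *, l++
l=2 r=14: min(14,8)*12=96 best=96 *, r--
l=2 r=13: min(14,11)*11=121 best=121 *, r--
l=2 r=12: min(14,15)*10=140 best=140 *, l++
l=3 r=12: min(5,15)*9=45 best=140, l++
l=4 r=12: min(3,15)*8=24 best=140, l++
l=5 r=12: min(13,15)*7=91 best=140, l++
l=6 r=12: min(6,15)*6=36 best=140, l++
l=7 r=12: min(17,15)*5=75 best=140, r--
l=7 r=11: min(17,15)*4=60 best=140, r--

r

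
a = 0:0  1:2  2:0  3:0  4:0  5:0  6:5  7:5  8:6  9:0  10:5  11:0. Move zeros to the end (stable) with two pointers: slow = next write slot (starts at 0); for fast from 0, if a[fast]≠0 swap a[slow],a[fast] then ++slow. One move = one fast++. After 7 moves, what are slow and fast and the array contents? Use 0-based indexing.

(s=0,f=0) a[fast]=0 → fast++
(s=0,f=1) a[fast]=2≠0 swap→a[0]=2 → slow++,fast++
(s=1,f=2) a[fast]=0 → fast++
(s=1,f=3) a[fast]=0 → fast++
(s=1,f=4) a[fast]=0 → fast++
(s=1,f=5) a[fast]=0 → fast++
(s=1,f=6) a[fast]=5≠0 swap→a[1]=5 → slow++,fast++

slow=2, fast=7, a=[2, 5, 0, 0, 0, 0, 0, 5, 6, 0, 5, 0]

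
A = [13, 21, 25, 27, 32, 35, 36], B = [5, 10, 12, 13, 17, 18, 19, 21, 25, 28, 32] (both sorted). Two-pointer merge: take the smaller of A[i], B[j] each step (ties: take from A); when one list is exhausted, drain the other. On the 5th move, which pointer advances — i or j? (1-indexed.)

[i=1,j=1] A[i]=13>B[j]=5 take 5 → j++
[i=1,j=2] A[i]=13>B[j]=10 take 10 → j++
[i=1,j=3] A[i]=13>B[j]=12 take 12 → j++
[i=1,j=4] A[i]=13<=B[j]=13 take 13 → i++
[i=2,j=4] A[i]=21>B[j]=13 take 13 → j++

j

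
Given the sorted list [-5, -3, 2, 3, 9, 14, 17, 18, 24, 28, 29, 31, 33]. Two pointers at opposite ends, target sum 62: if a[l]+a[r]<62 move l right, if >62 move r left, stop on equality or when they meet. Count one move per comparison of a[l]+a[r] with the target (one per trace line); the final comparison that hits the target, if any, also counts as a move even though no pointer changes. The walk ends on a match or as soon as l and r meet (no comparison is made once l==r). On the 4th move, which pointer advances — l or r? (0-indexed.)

l

l=0 r=12: -5+33=28 <62, l++
l=1 r=12: -3+33=30 <62, l++
l=2 r=12: 2+33=35 <62, l++
l=3 r=12: 3+33=36 <62, l++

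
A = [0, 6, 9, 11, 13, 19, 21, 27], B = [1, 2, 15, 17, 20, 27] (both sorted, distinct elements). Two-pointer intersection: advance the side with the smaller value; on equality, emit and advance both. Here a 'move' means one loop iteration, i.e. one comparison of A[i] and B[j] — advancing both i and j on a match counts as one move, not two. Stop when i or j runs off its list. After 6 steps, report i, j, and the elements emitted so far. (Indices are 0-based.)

i=4, j=2, emitted=[]

i=0 j=0: 0<1, i++
i=1 j=0: 6>1, j++
i=1 j=1: 6>2, j++
i=1 j=2: 6<15, i++
i=2 j=2: 9<15, i++
i=3 j=2: 11<15, i++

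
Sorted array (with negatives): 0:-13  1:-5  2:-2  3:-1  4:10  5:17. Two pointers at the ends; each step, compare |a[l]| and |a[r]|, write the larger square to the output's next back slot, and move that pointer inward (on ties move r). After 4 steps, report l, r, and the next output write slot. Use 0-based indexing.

l=2, r=3, next write slot=1

[0,5] |-13|<=|17| out[5]=289 → r--
[0,4] |-13|>|10| out[4]=169 → l++
[1,4] |-5|<=|10| out[3]=100 → r--
[1,3] |-5|>|-1| out[2]=25 → l++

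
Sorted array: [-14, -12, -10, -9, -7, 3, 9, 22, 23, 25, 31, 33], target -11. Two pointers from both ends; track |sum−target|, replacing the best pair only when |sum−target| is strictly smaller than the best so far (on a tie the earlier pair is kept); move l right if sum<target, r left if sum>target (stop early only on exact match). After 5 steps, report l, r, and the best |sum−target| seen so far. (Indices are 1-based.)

l=1, r=7, best |Δ|=19

l=1 r=12: -14+33=19 d=30 *, r--
l=1 r=11: -14+31=17 d=28 *, r--
l=1 r=10: -14+25=11 d=22 *, r--
l=1 r=9: -14+23=9 d=20 *, r--
l=1 r=8: -14+22=8 d=19 *, r--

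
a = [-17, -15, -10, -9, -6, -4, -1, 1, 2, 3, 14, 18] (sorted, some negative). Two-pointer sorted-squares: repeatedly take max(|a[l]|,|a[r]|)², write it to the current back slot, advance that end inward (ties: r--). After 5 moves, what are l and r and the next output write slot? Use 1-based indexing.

l=4, r=10, next write slot=7

l=1 r=12: |-17|<=|18| out[12]=324, r--
l=1 r=11: |-17|>|14| out[11]=289, l++
l=2 r=11: |-15|>|14| out[10]=225, l++
l=3 r=11: |-10|<=|14| out[9]=196, r--
l=3 r=10: |-10|>|3| out[8]=100, l++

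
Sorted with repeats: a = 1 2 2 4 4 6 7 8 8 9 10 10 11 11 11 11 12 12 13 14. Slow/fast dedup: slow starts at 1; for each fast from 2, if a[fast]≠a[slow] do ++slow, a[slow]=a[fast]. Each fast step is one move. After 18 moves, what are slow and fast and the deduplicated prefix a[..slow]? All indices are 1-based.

slow=11, fast=20, prefix=[1, 2, 4, 6, 7, 8, 9, 10, 11, 12, 13]

(s=1,f=2) a[fast]=2≠a[slow]=1 write a[2]=2 → slow++,fast++
(s=2,f=3) a[fast]=2=a[slow] dup → fast++
(s=2,f=4) a[fast]=4≠a[slow]=2 write a[3]=4 → slow++,fast++
(s=3,f=5) a[fast]=4=a[slow] dup → fast++
(s=3,f=6) a[fast]=6≠a[slow]=4 write a[4]=6 → slow++,fast++
(s=4,f=7) a[fast]=7≠a[slow]=6 write a[5]=7 → slow++,fast++
(s=5,f=8) a[fast]=8≠a[slow]=7 write a[6]=8 → slow++,fast++
(s=6,f=9) a[fast]=8=a[slow] dup → fast++
(s=6,f=10) a[fast]=9≠a[slow]=8 write a[7]=9 → slow++,fast++
(s=7,f=11) a[fast]=10≠a[slow]=9 write a[8]=10 → slow++,fast++
(s=8,f=12) a[fast]=10=a[slow] dup → fast++
(s=8,f=13) a[fast]=11≠a[slow]=10 write a[9]=11 → slow++,fast++
(s=9,f=14) a[fast]=11=a[slow] dup → fast++
(s=9,f=15) a[fast]=11=a[slow] dup → fast++
(s=9,f=16) a[fast]=11=a[slow] dup → fast++
(s=9,f=17) a[fast]=12≠a[slow]=11 write a[10]=12 → slow++,fast++
(s=10,f=18) a[fast]=12=a[slow] dup → fast++
(s=10,f=19) a[fast]=13≠a[slow]=12 write a[11]=13 → slow++,fast++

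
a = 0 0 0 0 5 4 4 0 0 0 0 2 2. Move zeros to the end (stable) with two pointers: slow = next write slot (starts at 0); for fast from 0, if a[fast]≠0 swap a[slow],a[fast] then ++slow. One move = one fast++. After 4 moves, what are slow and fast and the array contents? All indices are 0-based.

slow=0, fast=4, a=[0, 0, 0, 0, 5, 4, 4, 0, 0, 0, 0, 2, 2]

slow=0 fast=0: a[fast]=0, fast++
slow=0 fast=1: a[fast]=0, fast++
slow=0 fast=2: a[fast]=0, fast++
slow=0 fast=3: a[fast]=0, fast++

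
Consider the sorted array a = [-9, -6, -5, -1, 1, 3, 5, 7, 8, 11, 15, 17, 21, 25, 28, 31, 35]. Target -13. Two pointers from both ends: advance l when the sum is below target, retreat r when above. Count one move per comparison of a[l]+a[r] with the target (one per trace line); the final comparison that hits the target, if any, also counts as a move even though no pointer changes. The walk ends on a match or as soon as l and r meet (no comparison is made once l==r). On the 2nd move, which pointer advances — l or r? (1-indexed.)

r

l=1 r=17: -9+35=26 >-13, r--
l=1 r=16: -9+31=22 >-13, r--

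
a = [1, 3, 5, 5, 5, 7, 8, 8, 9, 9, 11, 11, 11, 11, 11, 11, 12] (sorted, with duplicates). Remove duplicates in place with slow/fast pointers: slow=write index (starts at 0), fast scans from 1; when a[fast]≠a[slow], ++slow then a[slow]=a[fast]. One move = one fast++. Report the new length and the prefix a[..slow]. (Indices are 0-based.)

(s=0,f=1) a[fast]=3≠a[slow]=1 write a[1]=3 → slow++,fast++
(s=1,f=2) a[fast]=5≠a[slow]=3 write a[2]=5 → slow++,fast++
(s=2,f=3) a[fast]=5=a[slow] dup → fast++
(s=2,f=4) a[fast]=5=a[slow] dup → fast++
(s=2,f=5) a[fast]=7≠a[slow]=5 write a[3]=7 → slow++,fast++
(s=3,f=6) a[fast]=8≠a[slow]=7 write a[4]=8 → slow++,fast++
(s=4,f=7) a[fast]=8=a[slow] dup → fast++
(s=4,f=8) a[fast]=9≠a[slow]=8 write a[5]=9 → slow++,fast++
(s=5,f=9) a[fast]=9=a[slow] dup → fast++
(s=5,f=10) a[fast]=11≠a[slow]=9 write a[6]=11 → slow++,fast++
(s=6,f=11) a[fast]=11=a[slow] dup → fast++
(s=6,f=12) a[fast]=11=a[slow] dup → fast++
(s=6,f=13) a[fast]=11=a[slow] dup → fast++
(s=6,f=14) a[fast]=11=a[slow] dup → fast++
(s=6,f=15) a[fast]=11=a[slow] dup → fast++
(s=6,f=16) a[fast]=12≠a[slow]=11 write a[7]=12 → slow++,fast++

length 8; prefix = [1, 3, 5, 7, 8, 9, 11, 12]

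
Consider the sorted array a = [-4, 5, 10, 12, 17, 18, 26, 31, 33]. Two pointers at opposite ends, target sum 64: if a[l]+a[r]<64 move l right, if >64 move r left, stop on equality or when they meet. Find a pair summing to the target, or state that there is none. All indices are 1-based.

(31, 33)

[1,9] -4+33=29 <64 → l++
[2,9] 5+33=38 <64 → l++
[3,9] 10+33=43 <64 → l++
[4,9] 12+33=45 <64 → l++
[5,9] 17+33=50 <64 → l++
[6,9] 18+33=51 <64 → l++
[7,9] 26+33=59 <64 → l++
[8,9] 31+33=64 → found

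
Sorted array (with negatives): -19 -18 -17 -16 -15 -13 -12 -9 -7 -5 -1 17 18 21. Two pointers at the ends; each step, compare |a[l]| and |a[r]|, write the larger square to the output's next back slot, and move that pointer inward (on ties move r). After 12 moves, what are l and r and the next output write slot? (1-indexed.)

l=1 r=14: |-19|<=|21| out[14]=441, r--
l=1 r=13: |-19|>|18| out[13]=361, l++
l=2 r=13: |-18|<=|18| out[12]=324, r--
l=2 r=12: |-18|>|17| out[11]=324, l++
l=3 r=12: |-17|<=|17| out[10]=289, r--
l=3 r=11: |-17|>|-1| out[9]=289, l++
l=4 r=11: |-16|>|-1| out[8]=256, l++
l=5 r=11: |-15|>|-1| out[7]=225, l++
l=6 r=11: |-13|>|-1| out[6]=169, l++
l=7 r=11: |-12|>|-1| out[5]=144, l++
l=8 r=11: |-9|>|-1| out[4]=81, l++
l=9 r=11: |-7|>|-1| out[3]=49, l++

l=10, r=11, next write slot=2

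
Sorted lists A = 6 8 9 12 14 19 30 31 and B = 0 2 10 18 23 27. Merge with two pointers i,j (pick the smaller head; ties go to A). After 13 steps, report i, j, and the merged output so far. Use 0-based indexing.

[i=0,j=0] A[i]=6>B[j]=0 take 0 → j++
[i=0,j=1] A[i]=6>B[j]=2 take 2 → j++
[i=0,j=2] A[i]=6<=B[j]=10 take 6 → i++
[i=1,j=2] A[i]=8<=B[j]=10 take 8 → i++
[i=2,j=2] A[i]=9<=B[j]=10 take 9 → i++
[i=3,j=2] A[i]=12>B[j]=10 take 10 → j++
[i=3,j=3] A[i]=12<=B[j]=18 take 12 → i++
[i=4,j=3] A[i]=14<=B[j]=18 take 14 → i++
[i=5,j=3] A[i]=19>B[j]=18 take 18 → j++
[i=5,j=4] A[i]=19<=B[j]=23 take 19 → i++
[i=6,j=4] A[i]=30>B[j]=23 take 23 → j++
[i=6,j=5] A[i]=30>B[j]=27 take 27 → j++
[i=6,j=6] B done, take A[i]=30 → i++

i=7, j=6, merged so far=[0, 2, 6, 8, 9, 10, 12, 14, 18, 19, 23, 27, 30]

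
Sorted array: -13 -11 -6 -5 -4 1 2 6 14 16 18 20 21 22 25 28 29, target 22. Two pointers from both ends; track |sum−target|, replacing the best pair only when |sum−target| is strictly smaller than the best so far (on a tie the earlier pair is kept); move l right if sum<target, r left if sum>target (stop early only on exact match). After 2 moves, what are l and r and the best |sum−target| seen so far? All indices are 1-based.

l=1 r=17: -13+29=16 d=6 *, l++
l=2 r=17: -11+29=18 d=4 *, l++

l=3, r=17, best |Δ|=4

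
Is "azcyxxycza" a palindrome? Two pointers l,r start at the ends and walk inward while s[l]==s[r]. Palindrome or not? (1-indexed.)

[1,10] 'a'=='a' → l++,r--
[2,9] 'z'=='z' → l++,r--
[3,8] 'c'=='c' → l++,r--
[4,7] 'y'=='y' → l++,r--
[5,6] 'x'=='x' → l++,r--

palindrome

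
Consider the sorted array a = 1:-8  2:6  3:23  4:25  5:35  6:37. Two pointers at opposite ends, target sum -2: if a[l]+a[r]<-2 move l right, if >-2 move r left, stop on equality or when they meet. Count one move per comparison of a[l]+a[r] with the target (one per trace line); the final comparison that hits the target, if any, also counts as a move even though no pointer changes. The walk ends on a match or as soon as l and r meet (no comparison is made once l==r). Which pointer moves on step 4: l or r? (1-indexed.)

r

[1,6] -8+37=29 >-2 → r--
[1,5] -8+35=27 >-2 → r--
[1,4] -8+25=17 >-2 → r--
[1,3] -8+23=15 >-2 → r--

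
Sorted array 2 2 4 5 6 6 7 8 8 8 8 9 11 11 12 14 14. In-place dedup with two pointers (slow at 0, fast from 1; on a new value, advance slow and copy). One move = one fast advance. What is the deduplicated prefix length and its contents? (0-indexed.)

slow=0 fast=1: a[fast]=2=a[slow] dup, fast++
slow=0 fast=2: a[fast]=4≠a[slow]=2 write a[1]=4, slow++,fast++
slow=1 fast=3: a[fast]=5≠a[slow]=4 write a[2]=5, slow++,fast++
slow=2 fast=4: a[fast]=6≠a[slow]=5 write a[3]=6, slow++,fast++
slow=3 fast=5: a[fast]=6=a[slow] dup, fast++
slow=3 fast=6: a[fast]=7≠a[slow]=6 write a[4]=7, slow++,fast++
slow=4 fast=7: a[fast]=8≠a[slow]=7 write a[5]=8, slow++,fast++
slow=5 fast=8: a[fast]=8=a[slow] dup, fast++
slow=5 fast=9: a[fast]=8=a[slow] dup, fast++
slow=5 fast=10: a[fast]=8=a[slow] dup, fast++
slow=5 fast=11: a[fast]=9≠a[slow]=8 write a[6]=9, slow++,fast++
slow=6 fast=12: a[fast]=11≠a[slow]=9 write a[7]=11, slow++,fast++
slow=7 fast=13: a[fast]=11=a[slow] dup, fast++
slow=7 fast=14: a[fast]=12≠a[slow]=11 write a[8]=12, slow++,fast++
slow=8 fast=15: a[fast]=14≠a[slow]=12 write a[9]=14, slow++,fast++
slow=9 fast=16: a[fast]=14=a[slow] dup, fast++

length 10; prefix = [2, 4, 5, 6, 7, 8, 9, 11, 12, 14]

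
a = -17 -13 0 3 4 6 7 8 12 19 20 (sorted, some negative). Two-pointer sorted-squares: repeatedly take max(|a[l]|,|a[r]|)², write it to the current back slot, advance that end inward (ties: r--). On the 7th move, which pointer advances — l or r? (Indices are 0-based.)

r

[0,10] |-17|<=|20| out[10]=400 → r--
[0,9] |-17|<=|19| out[9]=361 → r--
[0,8] |-17|>|12| out[8]=289 → l++
[1,8] |-13|>|12| out[7]=169 → l++
[2,8] |0|<=|12| out[6]=144 → r--
[2,7] |0|<=|8| out[5]=64 → r--
[2,6] |0|<=|7| out[4]=49 → r--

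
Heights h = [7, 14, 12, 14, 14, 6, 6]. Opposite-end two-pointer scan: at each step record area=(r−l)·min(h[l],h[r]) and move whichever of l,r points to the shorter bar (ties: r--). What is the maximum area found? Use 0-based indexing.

max area = 42

l=0 r=6: min(7,6)*6=36 best=36 *, r--
l=0 r=5: min(7,6)*5=30 best=36, r--
l=0 r=4: min(7,14)*4=28 best=36, l++
l=1 r=4: min(14,14)*3=42 best=42 *, r--
l=1 r=3: min(14,14)*2=28 best=42, r--
l=1 r=2: min(14,12)*1=12 best=42, r--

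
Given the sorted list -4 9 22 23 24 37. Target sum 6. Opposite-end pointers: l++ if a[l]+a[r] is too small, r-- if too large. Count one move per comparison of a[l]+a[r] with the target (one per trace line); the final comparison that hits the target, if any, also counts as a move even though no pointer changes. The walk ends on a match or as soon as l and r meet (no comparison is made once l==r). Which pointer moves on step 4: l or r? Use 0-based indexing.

r

l=0 r=5: -4+37=33 >6, r--
l=0 r=4: -4+24=20 >6, r--
l=0 r=3: -4+23=19 >6, r--
l=0 r=2: -4+22=18 >6, r--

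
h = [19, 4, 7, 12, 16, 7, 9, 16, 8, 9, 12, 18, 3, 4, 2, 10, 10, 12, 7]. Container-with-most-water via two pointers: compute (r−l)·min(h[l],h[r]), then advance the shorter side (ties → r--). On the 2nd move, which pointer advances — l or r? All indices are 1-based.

[1,19] min(19,7)*18=126 best=126 * → r--
[1,18] min(19,12)*17=204 best=204 * → r--

r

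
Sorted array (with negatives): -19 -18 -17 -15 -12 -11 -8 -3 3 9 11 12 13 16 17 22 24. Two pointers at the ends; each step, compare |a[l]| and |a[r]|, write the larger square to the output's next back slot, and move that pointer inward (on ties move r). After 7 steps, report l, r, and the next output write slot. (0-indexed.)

[0,16] |-19|<=|24| out[16]=576 → r--
[0,15] |-19|<=|22| out[15]=484 → r--
[0,14] |-19|>|17| out[14]=361 → l++
[1,14] |-18|>|17| out[13]=324 → l++
[2,14] |-17|<=|17| out[12]=289 → r--
[2,13] |-17|>|16| out[11]=289 → l++
[3,13] |-15|<=|16| out[10]=256 → r--

l=3, r=12, next write slot=9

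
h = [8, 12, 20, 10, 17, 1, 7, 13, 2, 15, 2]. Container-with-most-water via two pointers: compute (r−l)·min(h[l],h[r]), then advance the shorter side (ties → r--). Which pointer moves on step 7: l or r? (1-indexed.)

[1,11] min(8,2)*10=20 best=20 * → r--
[1,10] min(8,15)*9=72 best=72 * → l++
[2,10] min(12,15)*8=96 best=96 * → l++
[3,10] min(20,15)*7=105 best=105 * → r--
[3,9] min(20,2)*6=12 best=105 → r--
[3,8] min(20,13)*5=65 best=105 → r--
[3,7] min(20,7)*4=28 best=105 → r--

r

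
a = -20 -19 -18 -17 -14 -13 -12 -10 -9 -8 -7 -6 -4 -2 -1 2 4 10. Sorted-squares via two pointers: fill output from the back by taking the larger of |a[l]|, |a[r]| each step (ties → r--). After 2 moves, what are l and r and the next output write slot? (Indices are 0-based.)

[0,17] |-20|>|10| out[17]=400 → l++
[1,17] |-19|>|10| out[16]=361 → l++

l=2, r=17, next write slot=15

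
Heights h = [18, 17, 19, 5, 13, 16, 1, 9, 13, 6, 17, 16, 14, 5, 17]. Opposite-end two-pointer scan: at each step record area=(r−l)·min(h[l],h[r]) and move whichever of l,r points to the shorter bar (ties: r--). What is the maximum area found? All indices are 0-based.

l=0 r=14: min(18,17)*14=238 best=238 *, r--
l=0 r=13: min(18,5)*13=65 best=238, r--
l=0 r=12: min(18,14)*12=168 best=238, r--
l=0 r=11: min(18,16)*11=176 best=238, r--
l=0 r=10: min(18,17)*10=170 best=238, r--
l=0 r=9: min(18,6)*9=54 best=238, r--
l=0 r=8: min(18,13)*8=104 best=238, r--
l=0 r=7: min(18,9)*7=63 best=238, r--
l=0 r=6: min(18,1)*6=6 best=238, r--
l=0 r=5: min(18,16)*5=80 best=238, r--
l=0 r=4: min(18,13)*4=52 best=238, r--
l=0 r=3: min(18,5)*3=15 best=238, r--
l=0 r=2: min(18,19)*2=36 best=238, l++
l=1 r=2: min(17,19)*1=17 best=238, l++

max area = 238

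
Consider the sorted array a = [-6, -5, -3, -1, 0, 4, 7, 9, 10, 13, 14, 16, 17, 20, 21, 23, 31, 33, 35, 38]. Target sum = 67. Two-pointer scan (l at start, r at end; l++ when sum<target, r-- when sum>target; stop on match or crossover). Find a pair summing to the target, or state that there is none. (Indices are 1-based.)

no pair

[1,20] -6+38=32 <67 → l++
[2,20] -5+38=33 <67 → l++
[3,20] -3+38=35 <67 → l++
[4,20] -1+38=37 <67 → l++
[5,20] 0+38=38 <67 → l++
[6,20] 4+38=42 <67 → l++
[7,20] 7+38=45 <67 → l++
[8,20] 9+38=47 <67 → l++
[9,20] 10+38=48 <67 → l++
[10,20] 13+38=51 <67 → l++
[11,20] 14+38=52 <67 → l++
[12,20] 16+38=54 <67 → l++
[13,20] 17+38=55 <67 → l++
[14,20] 20+38=58 <67 → l++
[15,20] 21+38=59 <67 → l++
[16,20] 23+38=61 <67 → l++
[17,20] 31+38=69 >67 → r--
[17,19] 31+35=66 <67 → l++
[18,19] 33+35=68 >67 → r--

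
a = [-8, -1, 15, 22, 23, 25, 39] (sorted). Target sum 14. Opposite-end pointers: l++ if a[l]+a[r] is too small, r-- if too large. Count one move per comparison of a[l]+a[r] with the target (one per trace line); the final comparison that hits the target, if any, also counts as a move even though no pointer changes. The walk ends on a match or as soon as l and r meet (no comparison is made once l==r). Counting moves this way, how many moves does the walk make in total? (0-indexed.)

[0,6] -8+39=31 >14 → r--
[0,5] -8+25=17 >14 → r--
[0,4] -8+23=15 >14 → r--
[0,3] -8+22=14 → found

4 moves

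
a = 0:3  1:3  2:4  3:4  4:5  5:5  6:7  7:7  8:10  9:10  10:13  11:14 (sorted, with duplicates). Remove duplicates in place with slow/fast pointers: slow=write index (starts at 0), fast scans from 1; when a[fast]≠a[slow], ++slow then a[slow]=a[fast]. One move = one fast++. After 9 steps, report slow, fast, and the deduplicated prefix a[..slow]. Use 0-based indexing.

slow=4, fast=10, prefix=[3, 4, 5, 7, 10]

(s=0,f=1) a[fast]=3=a[slow] dup → fast++
(s=0,f=2) a[fast]=4≠a[slow]=3 write a[1]=4 → slow++,fast++
(s=1,f=3) a[fast]=4=a[slow] dup → fast++
(s=1,f=4) a[fast]=5≠a[slow]=4 write a[2]=5 → slow++,fast++
(s=2,f=5) a[fast]=5=a[slow] dup → fast++
(s=2,f=6) a[fast]=7≠a[slow]=5 write a[3]=7 → slow++,fast++
(s=3,f=7) a[fast]=7=a[slow] dup → fast++
(s=3,f=8) a[fast]=10≠a[slow]=7 write a[4]=10 → slow++,fast++
(s=4,f=9) a[fast]=10=a[slow] dup → fast++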